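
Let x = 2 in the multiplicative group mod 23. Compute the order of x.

11

The order of 2 must divide p − 1 = 22 = 2 · 11.
Divisors: 1, 2, 11, 22.
Check each in increasing order: 2^1 ≡ 2;  2^2 ≡ 4;  2^11 ≡ 1.
Smallest exponent giving 1 is 11.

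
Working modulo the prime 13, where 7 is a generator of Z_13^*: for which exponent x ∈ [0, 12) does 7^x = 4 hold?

10

Successive powers of 7 modulo 13:
  7^0=1  7^1=7  7^2=10  7^3=5  7^4=9  7^5=11
  7^6=12  7^7=6  7^8=3  7^9=8  7^10=4
So 7^10 ≡ 4 (mod 13), giving x = 10.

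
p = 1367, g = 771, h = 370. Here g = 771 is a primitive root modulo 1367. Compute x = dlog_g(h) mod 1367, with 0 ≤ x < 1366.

74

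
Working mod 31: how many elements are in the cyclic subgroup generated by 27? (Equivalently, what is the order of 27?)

10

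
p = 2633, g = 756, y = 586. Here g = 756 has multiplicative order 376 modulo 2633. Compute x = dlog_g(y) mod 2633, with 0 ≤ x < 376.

Baby-step giant-step with m = ceil(sqrt(376)) = 20.
Baby table (756^j mod 2633 for j=0..19):
  0:1  1:756  2:175  3:650  4:1662  5:531  6:1220  7:770
  8:227  9:467  10:230  11:102  12:755  13:2052  14:475  15:1012
  16:1502  17:689  18:2183  19:2090
Giant step factor: 756^(-20) ≡ 1130 (mod 2633).
Scan 586·1130^i mod 2633 for i = 0, 1, …:
  i=0: 586   i=1: 1297   i=2: 1662
Match at i=2, j=4: x = 2·20 + 4 = 44.

44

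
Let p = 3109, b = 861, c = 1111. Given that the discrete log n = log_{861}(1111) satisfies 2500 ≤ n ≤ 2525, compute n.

2509

Compute 861^2500 mod 3109 = 84, then multiply by 861 repeatedly:
  861^2500=84  861^2501=817  861^2502=803  861^2503=1185  861^2504=533
  861^2505=1890  861^2506=1283  861^2507=968  861^2508=236  861^2509=1111
Found 1111 at exponent 2509.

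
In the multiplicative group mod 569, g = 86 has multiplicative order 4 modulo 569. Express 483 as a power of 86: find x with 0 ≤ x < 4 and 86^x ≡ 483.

Successive powers of 86 modulo 569:
  86^0=1  86^1=86  86^2=568  86^3=483
So 86^3 ≡ 483 (mod 569), giving x = 3.

3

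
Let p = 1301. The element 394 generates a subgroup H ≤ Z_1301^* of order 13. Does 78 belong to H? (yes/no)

yes

⟨394⟩ has order 13; its elements mod 1301 are {1, 78, 273, 305, 372, 394, 417, 478, 654, 809, 856, 880, 988}.
78 is in this set.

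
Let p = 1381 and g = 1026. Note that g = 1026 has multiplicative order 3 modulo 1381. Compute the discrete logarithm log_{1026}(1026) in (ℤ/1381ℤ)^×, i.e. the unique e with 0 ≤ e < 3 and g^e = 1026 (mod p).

1

Successive powers of 1026 modulo 1381:
  1026^0=1  1026^1=1026
So 1026^1 ≡ 1026 (mod 1381), giving e = 1.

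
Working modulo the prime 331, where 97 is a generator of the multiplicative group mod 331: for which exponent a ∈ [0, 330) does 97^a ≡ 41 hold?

91

Baby-step giant-step with m = ceil(sqrt(330)) = 19.
Baby table (97^j mod 331 for j=0..18):
  0:1  1:97  2:141  3:106  4:21  5:51  6:313  7:240
  8:110  9:78  10:284  11:75  12:324  13:314  14:6  15:251
  16:184  17:305  18:126
Giant step factor: 97^(-19) ≡ 278 (mod 331).
Scan 41·278^i mod 331 for i = 0, 1, …:
  i=0: 41   i=1: 144   i=2: 312   i=3: 14
  i=4: 251
Match at i=4, j=15: a = 4·19 + 15 = 91.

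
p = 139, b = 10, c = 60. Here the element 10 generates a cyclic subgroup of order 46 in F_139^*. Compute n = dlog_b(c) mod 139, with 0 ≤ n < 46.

11

Baby-step giant-step with m = ceil(sqrt(46)) = 7.
Baby table (10^j mod 139 for j=0..6):
  0:1  1:10  2:100  3:27  4:131  5:59  6:34
Giant step factor: 10^(-7) ≡ 74 (mod 139).
Scan 60·74^i mod 139 for i = 0, 1, …:
  i=0: 60   i=1: 131
Match at i=1, j=4: n = 1·7 + 4 = 11.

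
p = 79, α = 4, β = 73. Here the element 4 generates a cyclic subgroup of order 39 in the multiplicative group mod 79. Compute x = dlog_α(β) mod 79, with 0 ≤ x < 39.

25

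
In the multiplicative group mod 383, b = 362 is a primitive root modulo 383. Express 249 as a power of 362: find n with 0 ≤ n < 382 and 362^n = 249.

Baby-step giant-step with m = ceil(sqrt(382)) = 20.
Baby table (362^j mod 383 for j=0..19):
  0:1  1:362  2:58  3:314  4:300  5:211  6:165  7:365
  8:378  9:105  10:93  11:345  12:32  13:94  14:324  15:90
  16:25  17:241  18:301  19:190
Giant step factor: 362^(-20) ≡ 304 (mod 383).
Scan 249·304^i mod 383 for i = 0, 1, …:
  i=0: 249   i=1: 245   i=2: 178   i=3: 109
  i=4: 198   i=5: 61   i=6: 160   i=7: 382
  i=8: 79   i=9: 270     …   i=15: 335
  i=16: 345
Match at i=16, j=11: n = 16·20 + 11 = 331.

331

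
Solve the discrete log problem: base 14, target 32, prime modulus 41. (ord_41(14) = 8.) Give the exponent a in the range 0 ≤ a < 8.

2

Successive powers of 14 modulo 41:
  14^0=1  14^1=14  14^2=32
So 14^2 ≡ 32 (mod 41), giving a = 2.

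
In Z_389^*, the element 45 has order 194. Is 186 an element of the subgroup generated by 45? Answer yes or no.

186 ∈ ⟨45⟩ iff 186^194 ≡ 1 (mod 389), since |⟨45⟩| = 194.
186^194 mod 389 = 388.
Since 388 ≠ 1, 186 does not lie in the subgroup.

no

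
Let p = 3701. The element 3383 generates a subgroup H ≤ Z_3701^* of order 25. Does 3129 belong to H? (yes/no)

⟨3383⟩ has order 25; its elements mod 3701 are {1, 178, 391, 522, 547, 549, 557, 1140, 1197, 1496, 1601, 1620, 1701, 1812, 2076, 2109, 2311, 2612, 2920, 2980, 2997, 3066, 3129, 3383, 3517}.
3129 is in this set.

yes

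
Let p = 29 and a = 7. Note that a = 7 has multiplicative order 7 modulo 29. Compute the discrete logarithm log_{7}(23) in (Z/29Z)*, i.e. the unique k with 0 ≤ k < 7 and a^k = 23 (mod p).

4

Successive powers of 7 modulo 29:
  7^0=1  7^1=7  7^2=20  7^3=24  7^4=23
So 7^4 ≡ 23 (mod 29), giving k = 4.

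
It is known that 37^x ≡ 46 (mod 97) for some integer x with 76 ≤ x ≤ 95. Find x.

Compute 37^76 mod 97 = 43, then multiply by 37 repeatedly:
  37^76=43  37^77=39  37^78=85  37^79=41  37^80=62
  37^81=63  37^82=3  37^83=14  37^84=33  37^85=57
  37^86=72  37^87=45  37^88=16  37^89=10  37^90=79
  37^91=13  37^92=93  37^93=46
Found 46 at exponent 93.

93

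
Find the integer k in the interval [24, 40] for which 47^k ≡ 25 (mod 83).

Compute 47^24 mod 83 = 23, then multiply by 47 repeatedly:
  47^24=23  47^25=2  47^26=11  47^27=19  47^28=63
  47^29=56  47^30=59  47^31=34  47^32=21  47^33=74
  47^34=75  47^35=39  47^36=7  47^37=80  47^38=25
Found 25 at exponent 38.

38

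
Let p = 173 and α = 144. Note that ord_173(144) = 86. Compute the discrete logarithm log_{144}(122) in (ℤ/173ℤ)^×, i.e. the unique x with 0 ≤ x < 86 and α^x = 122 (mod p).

21

Baby-step giant-step with m = ceil(sqrt(86)) = 10.
Baby table (144^j mod 173 for j=0..9):
  0:1  1:144  2:149  3:4  4:57  5:77  6:16  7:55
  8:135  9:64
Giant step factor: 144^(-10) ≡ 81 (mod 173).
Scan 122·81^i mod 173 for i = 0, 1, …:
  i=0: 122   i=1: 21   i=2: 144
Match at i=2, j=1: x = 2·10 + 1 = 21.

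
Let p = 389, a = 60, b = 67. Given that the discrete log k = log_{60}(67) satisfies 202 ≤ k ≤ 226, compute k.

208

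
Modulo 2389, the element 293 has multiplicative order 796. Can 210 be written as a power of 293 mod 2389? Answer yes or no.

yes

210 ∈ ⟨293⟩ iff 210^796 ≡ 1 (mod 2389), since |⟨293⟩| = 796.
210^796 mod 2389 = 1.
Since 1 = 1, 210 lies in the subgroup.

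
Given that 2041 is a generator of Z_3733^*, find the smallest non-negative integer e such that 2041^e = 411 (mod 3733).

2552

Baby-step giant-step with m = ceil(sqrt(3732)) = 62.
Baby table (2041^j mod 3733 for j=0..61):
  0:1  1:2041  2:3386  3:1043  4:953  5:180  6:1546  7:1001
  8:1090  9:3555  10:2536  11:2038  12:996  13:2084  14:1557  15:1054
  16:1006  17:96  18:1820  19:285  20:3070  21:1896  22:2348  23:2829
  24:2771  25:116  26:1577  27:811  28:1532  29:2291  30:2215  31:152
  32:393  33:3251  34:1750  35:3002  36:1229  37:3546  38:2832  39:1428
  40:2808  41:973  42:3670  43:2072  44:3196  45:1485  46:3422  47:3592
  48:3393  49:398  50:2257  51:15  52:751  53:2261  54:713  55:3096
  56:2700  57:792  58:83  59:1418  60:1063  61:710
Giant step factor: 2041^(-62) ≡ 1655 (mod 3733).
Scan 411·1655^i mod 3733 for i = 0, 1, …:
  i=0: 411   i=1: 799   i=2: 863   i=3: 2259
  i=4: 1912   i=5: 2509   i=6: 1299   i=7: 3370
  i=8: 248   i=9: 3543     …   i=40: 2309
  i=41: 2536
Match at i=41, j=10: e = 41·62 + 10 = 2552.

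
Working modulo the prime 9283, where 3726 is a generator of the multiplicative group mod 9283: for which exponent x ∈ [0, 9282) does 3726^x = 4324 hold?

5757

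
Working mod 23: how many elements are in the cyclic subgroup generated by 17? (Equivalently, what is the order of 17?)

The order of 17 must divide p − 1 = 22 = 2 · 11.
Divisors: 1, 2, 11, 22.
Check each in increasing order: 17^1 ≡ 17;  17^2 ≡ 13;  17^11 ≡ 22;  17^22 ≡ 1.
Smallest exponent giving 1 is 22.

22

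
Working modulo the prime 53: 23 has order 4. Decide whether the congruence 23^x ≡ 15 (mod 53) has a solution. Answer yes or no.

no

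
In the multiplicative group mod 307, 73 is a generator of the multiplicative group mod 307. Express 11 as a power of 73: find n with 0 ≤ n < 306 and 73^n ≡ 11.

100

Baby-step giant-step with m = ceil(sqrt(306)) = 18.
Baby table (73^j mod 307 for j=0..17):
  0:1  1:73  2:110  3:48  4:127  5:61  6:155  7:263
  8:165  9:72  10:37  11:245  12:79  13:241  14:94  15:108
  16:209  17:214
Giant step factor: 73^(-18) ≡ 114 (mod 307).
Scan 11·114^i mod 307 for i = 0, 1, …:
  i=0: 11   i=1: 26   i=2: 201   i=3: 196
  i=4: 240   i=5: 37
Match at i=5, j=10: n = 5·18 + 10 = 100.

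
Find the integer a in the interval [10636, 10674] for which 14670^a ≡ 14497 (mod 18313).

Compute 14670^10636 mod 18313 = 9294, then multiply by 14670 repeatedly:
  14670^10636=9294  14670^10637=2695  14670^10638=16196  14670^10639=2458  14670^10640=563
  14670^10641=47  14670^10642=11909  14670^10643=17323  14670^10644=17222  14670^10645=592
  14670^10646=4278  14670^10647=17922  14670^10648=14312  14670^10649=16808  14670^10650=7128
  14670^10651=530  14670^10652=10388  14670^10653=9487  14670^10654=13803  14670^10655=3169
  14670^10656=10836  14670^10657=7280  14670^10658=14497
Found 14497 at exponent 10658.

10658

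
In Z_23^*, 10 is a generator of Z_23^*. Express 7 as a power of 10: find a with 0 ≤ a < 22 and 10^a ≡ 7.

21

Successive powers of 10 modulo 23:
  10^0=1  10^1=10  10^2=8  10^3=11  10^4=18  10^5=19
  10^6=6  10^7=14  10^8=2  10^9=20  10^10=16  10^11=22
  10^12=13  10^13=15  10^14=12  10^15=5  10^16=4  10^17=17
  10^18=9  10^19=21  10^20=3  10^21=7
So 10^21 ≡ 7 (mod 23), giving a = 21.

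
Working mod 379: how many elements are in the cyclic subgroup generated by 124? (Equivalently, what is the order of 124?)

42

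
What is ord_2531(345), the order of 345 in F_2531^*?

2530

The order of 345 must divide p − 1 = 2530 = 2 · 5 · 11 · 23.
Divisors: 1, 2, 5, 10, 11, 22, 23, 46, 55, 110, 115, 230, 253, 506, 1265, 2530.
Check each in increasing order: 345^1 ≡ 345;  345^2 ≡ 68;  345^5 ≡ 750;  345^10 ≡ 618;  345^11 ≡ 606;  345^22 ≡ 241;  345^23 ≡ 2153;  345^46 ≡ 1148;  345^55 ≡ 1000;  345^110 ≡ 255;  345^115 ≡ 1425;  345^230 ≡ 763;  345^253 ≡ 120;  345^506 ≡ 1745;  345^1265 ≡ 2530;  345^2530 ≡ 1.
Smallest exponent giving 1 is 2530.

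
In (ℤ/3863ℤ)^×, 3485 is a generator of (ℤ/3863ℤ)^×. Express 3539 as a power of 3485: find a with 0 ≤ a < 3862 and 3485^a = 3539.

1109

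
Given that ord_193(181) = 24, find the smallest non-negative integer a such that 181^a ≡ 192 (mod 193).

Successive powers of 181 modulo 193:
  181^0=1  181^1=181  181^2=144  181^3=9  181^4=85  181^5=138
  181^6=81  181^7=186  181^8=84  181^9=150  181^10=130  181^11=177
  181^12=192
So 181^12 ≡ 192 (mod 193), giving a = 12.

12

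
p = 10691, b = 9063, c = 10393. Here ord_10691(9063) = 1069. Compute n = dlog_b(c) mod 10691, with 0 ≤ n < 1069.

173

Baby-step giant-step with m = ceil(sqrt(1069)) = 33.
Baby table (9063^j mod 10691 for j=0..32):
  0:1  1:9063  2:9707  3:8993  4:6066  5:3036  6:7325  7:6056
  8:8625  9:6474  10:1654  11:1420  12:8187  13:3241  14:5006  15:7465
  16:2647  17:9848  18:3956  19:6305  20:9511  21:7351  22:6492  23:4423
  24:5090  25:9696  26:5519  27:6199  28:332  29:4745  30:4733  31:2887
  32:4004
Giant step factor: 9063^(-33) ≡ 10502 (mod 10691).
Scan 10393·10502^i mod 10691 for i = 0, 1, …:
  i=0: 10393   i=1: 2867   i=2: 3378   i=3: 3018
  i=4: 6912   i=5: 8625
Match at i=5, j=8: n = 5·33 + 8 = 173.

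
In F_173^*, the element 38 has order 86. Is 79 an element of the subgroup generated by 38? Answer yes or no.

no

79 ∈ ⟨38⟩ iff 79^86 ≡ 1 (mod 173), since |⟨38⟩| = 86.
79^86 mod 173 = 172.
Since 172 ≠ 1, 79 does not lie in the subgroup.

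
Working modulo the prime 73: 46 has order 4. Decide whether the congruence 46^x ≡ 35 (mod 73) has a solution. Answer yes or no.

no

⟨46⟩ has order 4; its elements mod 73 are {1, 27, 46, 72}.
35 is not in this set.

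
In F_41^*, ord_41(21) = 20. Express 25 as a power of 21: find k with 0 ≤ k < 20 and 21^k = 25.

6

Successive powers of 21 modulo 41:
  21^0=1  21^1=21  21^2=31  21^3=36  21^4=18  21^5=9
  21^6=25
So 21^6 ≡ 25 (mod 41), giving k = 6.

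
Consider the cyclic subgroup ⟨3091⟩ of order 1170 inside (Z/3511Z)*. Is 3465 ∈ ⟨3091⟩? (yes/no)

yes

3465 ∈ ⟨3091⟩ iff 3465^1170 ≡ 1 (mod 3511), since |⟨3091⟩| = 1170.
3465^1170 mod 3511 = 1.
Since 1 = 1, 3465 lies in the subgroup.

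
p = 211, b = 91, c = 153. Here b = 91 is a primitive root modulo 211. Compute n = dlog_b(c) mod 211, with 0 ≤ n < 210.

165

Baby-step giant-step with m = ceil(sqrt(210)) = 15.
Baby table (91^j mod 211 for j=0..14):
  0:1  1:91  2:52  3:90  4:172  5:38  6:82  7:77
  8:44  9:206  10:178  11:162  12:183  13:195  14:21
Giant step factor: 91^(-15) ≡ 88 (mod 211).
Scan 153·88^i mod 211 for i = 0, 1, …:
  i=0: 153   i=1: 171   i=2: 67   i=3: 199
  i=4: 210   i=5: 123   i=6: 63   i=7: 58
  i=8: 40   i=9: 144   i=10: 12   i=11: 1
Match at i=11, j=0: n = 11·15 + 0 = 165.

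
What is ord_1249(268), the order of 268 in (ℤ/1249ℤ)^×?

416

The order of 268 must divide p − 1 = 1248 = 2^5 · 3 · 13.
Divisors: 1, 2, 3, 4, 6, 8, 12, 13, 16, 24, 26, 32, 39, 48, 52, 78, 96, 104, 156, 208, 312, 416, 624, 1248.
Check each in increasing order: 268^1 ≡ 268;  268^2 ≡ 631;  268^3 ≡ 493;  268^4 ≡ 979;  268^6 ≡ 743;  268^8 ≡ 458;  268^12 ≡ 1240;  268^13 ≡ 86;  268^16 ≡ 1181;  268^24 ≡ 81;  268^26 ≡ 1151;  268^32 ≡ 877;  268^39 ≡ 315;  268^48 ≡ 316;  268^52 ≡ 861;  268^78 ≡ 554;  268^96 ≡ 1185;  268^104 ≡ 664;  268^156 ≡ 911;  268^208 ≡ 1248;  268^312 ≡ 585;  268^416 ≡ 1.
Smallest exponent giving 1 is 416.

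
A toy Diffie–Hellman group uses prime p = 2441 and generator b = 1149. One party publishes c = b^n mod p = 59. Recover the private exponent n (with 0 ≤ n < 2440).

Baby-step giant-step with m = ceil(sqrt(2440)) = 50.
Baby table (1149^j mod 2441 for j=0..49):
  0:1  1:1149  2:2061  3:319  4:381  5:830  6:1680  7:1930
  8:1142  9:1341  10:538  11:589  12:604  13:752  14:2375  15:2278
  16:670  17:915  18:1705  19:1363  20:1406  21:1993  22:299  23:1811
  24:1107  25:182  26:1633  27:1629  28:1915  29:994  30:2159  31:635
  32:2197  33:359  34:2403  35:276  36:2235  37:83  38:168  39:193
  40:2067  41:2331  42:542  43:303  44:1525  45:2028  46:1458  47:716
  48:67  49:1312
Giant step factor: 1149^(-50) ≡ 723 (mod 2441).
Scan 59·723^i mod 2441 for i = 0, 1, …:
  i=0: 59   i=1: 1160   i=2: 1417   i=3: 1712
  i=4: 189   i=5: 2392   i=6: 1188   i=7: 2133
  i=8: 1888   i=9: 505   i=10: 1406
Match at i=10, j=20: n = 10·50 + 20 = 520.

520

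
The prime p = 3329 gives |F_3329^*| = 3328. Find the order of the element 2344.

The order of 2344 must divide p − 1 = 3328 = 2^8 · 13.
Divisors: 1, 2, 4, 8, 13, 16, 26, 32, 52, 64, 104, 128, 208, 256, 416, 832, 1664, 3328.
Check each in increasing order: 2344^1 ≡ 2344;  2344^2 ≡ 1486;  2344^4 ≡ 1069;  2344^8 ≡ 914;  2344^13 ≡ 561;  2344^16 ≡ 3146;  2344^26 ≡ 1795;  2344^32 ≡ 199;  2344^52 ≡ 2882;  2344^64 ≡ 2982;  2344^104 ≡ 69;  2344^128 ≡ 565;  2344^208 ≡ 1432;  2344^256 ≡ 2970;  2344^416 ≡ 3289;  2344^832 ≡ 1600;  2344^1664 ≡ 3328;  2344^3328 ≡ 1.
Smallest exponent giving 1 is 3328.

3328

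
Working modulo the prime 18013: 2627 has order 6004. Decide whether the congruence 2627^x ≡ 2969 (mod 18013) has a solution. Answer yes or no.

no

2969 ∈ ⟨2627⟩ iff 2969^6004 ≡ 1 (mod 18013), since |⟨2627⟩| = 6004.
2969^6004 mod 18013 = 2328.
Since 2328 ≠ 1, 2969 does not lie in the subgroup.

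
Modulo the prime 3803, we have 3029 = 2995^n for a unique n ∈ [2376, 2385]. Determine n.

2382

Compute 2995^2376 mod 3803 = 1054, then multiply by 2995 repeatedly:
  2995^2376=1054  2995^2377=240  2995^2378=33  2995^2379=3760  2995^2380=517
  2995^2381=594  2995^2382=3029
Found 3029 at exponent 2382.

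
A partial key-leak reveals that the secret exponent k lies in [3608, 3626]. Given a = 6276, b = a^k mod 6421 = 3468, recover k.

Compute 6276^3608 mod 6421 = 1209, then multiply by 6276 repeatedly:
  6276^3608=1209  6276^3609=4483  6276^3610=4907  6276^3611=1216  6276^3612=3468
Found 3468 at exponent 3612.

3612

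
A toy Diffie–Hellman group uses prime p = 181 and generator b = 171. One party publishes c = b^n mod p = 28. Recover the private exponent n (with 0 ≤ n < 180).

Successive powers of 171 modulo 181:
  171^0=1  171^1=171  171^2=100  171^3=86  171^4=45  171^5=93
  171^6=156  171^7=69  171^8=34  171^9=22  171^10=142  171^11=28
So 171^11 ≡ 28 (mod 181), giving n = 11.

11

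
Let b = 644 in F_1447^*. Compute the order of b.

723

The order of 644 must divide p − 1 = 1446 = 2 · 3 · 241.
Divisors: 1, 2, 3, 6, 241, 482, 723, 1446.
Check each in increasing order: 644^1 ≡ 644;  644^2 ≡ 894;  644^3 ≡ 1277;  644^6 ≡ 1407;  644^241 ≡ 742;  644^482 ≡ 704;  644^723 ≡ 1.
Smallest exponent giving 1 is 723.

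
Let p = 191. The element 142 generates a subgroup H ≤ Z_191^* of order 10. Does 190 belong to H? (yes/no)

⟨142⟩ has order 10; its elements mod 191 are {1, 7, 39, 49, 82, 109, 142, 152, 184, 190}.
190 is in this set.

yes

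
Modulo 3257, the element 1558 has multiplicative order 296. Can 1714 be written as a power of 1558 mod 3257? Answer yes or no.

1714 ∈ ⟨1558⟩ iff 1714^296 ≡ 1 (mod 3257), since |⟨1558⟩| = 296.
1714^296 mod 3257 = 1.
Since 1 = 1, 1714 lies in the subgroup.

yes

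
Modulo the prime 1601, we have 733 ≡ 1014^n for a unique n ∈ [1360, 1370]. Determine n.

Compute 1014^1360 mod 1601 = 116, then multiply by 1014 repeatedly:
  1014^1360=116  1014^1361=751  1014^1362=1039  1014^1363=88  1014^1364=1177
  1014^1365=733
Found 733 at exponent 1365.

1365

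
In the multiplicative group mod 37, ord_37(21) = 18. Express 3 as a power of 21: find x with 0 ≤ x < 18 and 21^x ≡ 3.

11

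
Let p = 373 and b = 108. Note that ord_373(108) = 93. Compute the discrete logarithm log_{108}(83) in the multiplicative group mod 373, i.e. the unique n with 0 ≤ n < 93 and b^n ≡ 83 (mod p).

17

Baby-step giant-step with m = ceil(sqrt(93)) = 10.
Baby table (108^j mod 373 for j=0..9):
  0:1  1:108  2:101  3:91  4:130  5:239  6:75  7:267
  8:115  9:111
Giant step factor: 108^(-10) ≡ 165 (mod 373).
Scan 83·165^i mod 373 for i = 0, 1, …:
  i=0: 83   i=1: 267
Match at i=1, j=7: n = 1·10 + 7 = 17.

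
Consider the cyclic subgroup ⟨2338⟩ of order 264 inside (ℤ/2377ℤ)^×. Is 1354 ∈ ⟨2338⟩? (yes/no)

1354 ∈ ⟨2338⟩ iff 1354^264 ≡ 1 (mod 2377), since |⟨2338⟩| = 264.
1354^264 mod 2377 = 1.
Since 1 = 1, 1354 lies in the subgroup.

yes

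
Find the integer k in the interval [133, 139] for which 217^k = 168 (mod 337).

Compute 217^133 mod 337 = 140, then multiply by 217 repeatedly:
  217^133=140  217^134=50  217^135=66  217^136=168
Found 168 at exponent 136.

136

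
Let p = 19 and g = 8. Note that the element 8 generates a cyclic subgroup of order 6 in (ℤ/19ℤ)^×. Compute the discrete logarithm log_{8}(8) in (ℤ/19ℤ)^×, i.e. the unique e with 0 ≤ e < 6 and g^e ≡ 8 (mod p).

Successive powers of 8 modulo 19:
  8^0=1  8^1=8
So 8^1 ≡ 8 (mod 19), giving e = 1.

1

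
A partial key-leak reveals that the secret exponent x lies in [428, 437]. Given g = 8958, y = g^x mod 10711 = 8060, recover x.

437

Compute 8958^428 mod 10711 = 6020, then multiply by 8958 repeatedly:
  8958^428=6020  8958^429=7986  8958^430=10530  8958^431=6674  8958^432=7601
  8958^433=10642  8958^434=3136  8958^435=8046  8958^436=1749  8958^437=8060
Found 8060 at exponent 437.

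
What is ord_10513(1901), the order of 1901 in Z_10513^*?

219

The order of 1901 must divide p − 1 = 10512 = 2^4 · 3^2 · 73.
Divisors: 1, 2, 3, 4, 6, 8, 9, 12, 16, 18, 24, 36, 48, 72, 73, 144, 146, 219, 292, 438, 584, 657, 876, 1168, 1314, 1752, 2628, 3504, 5256, 10512.
Check each in increasing order: 1901^1 ≡ 1901;  1901^2 ≡ 7842;  1901^3 ≡ 208;  1901^4 ≡ 6427;  1901^6 ≡ 1212;  1901^8 ≡ 752;  1901^9 ≡ 10297;  1901^12 ≡ 7637;  1901^16 ≡ 8315;  1901^18 ≡ 4604;  1901^24 ≡ 8158;  1901^36 ≡ 2608;  1901^48 ≡ 5674;  1901^72 ≡ 10266;  1901^73 ≡ 3538;  1901^144 ≡ 8444;  1901^146 ≡ 6974;  1901^219 ≡ 1.
Smallest exponent giving 1 is 219.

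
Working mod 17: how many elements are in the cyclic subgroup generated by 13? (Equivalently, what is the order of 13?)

The order of 13 must divide p − 1 = 16 = 2^4.
Divisors: 1, 2, 4, 8, 16.
Check each in increasing order: 13^1 ≡ 13;  13^2 ≡ 16;  13^4 ≡ 1.
Smallest exponent giving 1 is 4.

4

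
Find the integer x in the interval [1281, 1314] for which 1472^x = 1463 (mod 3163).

1313

Compute 1472^1281 mod 3163 = 410, then multiply by 1472 repeatedly:
  1472^1281=410  1472^1282=2550  1472^1283=2282  1472^1284=3161  1472^1285=219
  1472^1286=2905  1472^1287=2947  1472^1288=1511  1472^1289=603  1472^1290=1976
  1472^1291=1875  1472^1292=1864  1472^1293=1487  1472^1294=68  1472^1295=2043
  1472^1296=2446  1472^1297=1018  1472^1298=2397  1472^1299=1639  1472^1300=2402
  1472^1301=2673  1472^1302=3047  1472^1303=50  1472^1304=851  1472^1305=124
  1472^1306=2237  1472^1307=181  1472^1308=740  1472^1309=1208  1472^1310=570
  1472^1311=845  1472^1312=781  1472^1313=1463
Found 1463 at exponent 1313.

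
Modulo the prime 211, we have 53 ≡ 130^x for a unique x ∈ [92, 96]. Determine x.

Compute 130^92 mod 211 = 182, then multiply by 130 repeatedly:
  130^92=182  130^93=28  130^94=53
Found 53 at exponent 94.

94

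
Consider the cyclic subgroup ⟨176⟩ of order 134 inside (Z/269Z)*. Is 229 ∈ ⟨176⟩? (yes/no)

no

229 ∈ ⟨176⟩ iff 229^134 ≡ 1 (mod 269), since |⟨176⟩| = 134.
229^134 mod 269 = 268.
Since 268 ≠ 1, 229 does not lie in the subgroup.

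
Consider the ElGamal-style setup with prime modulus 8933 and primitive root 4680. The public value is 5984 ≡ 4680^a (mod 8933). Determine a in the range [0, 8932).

Successive powers of 4680 modulo 8933:
  4680^0=1  4680^1=4680  4680^2=7617  4680^3=4890  4680^4=7787  4680^5=5453
  4680^6=7392  4680^7=5984
So 4680^7 ≡ 5984 (mod 8933), giving a = 7.

7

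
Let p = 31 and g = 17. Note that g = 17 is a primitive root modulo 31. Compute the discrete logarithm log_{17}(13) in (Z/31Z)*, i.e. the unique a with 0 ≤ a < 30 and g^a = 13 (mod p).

23

Successive powers of 17 modulo 31:
  17^0=1  17^1=17  17^2=10  17^3=15  17^4=7  17^5=26
  17^6=8  17^7=12  17^8=18  17^9=27  17^10=25  17^11=22
  17^12=2  17^13=3  17^14=20  17^15=30  17^16=14  17^17=21
  17^18=16  17^19=24  17^20=5  17^21=23  17^22=19  17^23=13
So 17^23 ≡ 13 (mod 31), giving a = 23.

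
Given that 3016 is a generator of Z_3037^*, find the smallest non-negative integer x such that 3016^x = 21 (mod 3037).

1519

Baby-step giant-step with m = ceil(sqrt(3036)) = 56.
Baby table (3016^j mod 3037 for j=0..55):
  0:1  1:3016  2:441  3:2887  4:113  5:664  6:1241  7:1272
  8:621  9:2144  10:531  11:997  12:322  13:2349  14:2300  15:292
  16:2979  17:1218  18:1755  19:2626  20:2557  21:969  22:910  23:2149
  24:426  25:165  26:2609  27:2914  28:2583  29:423  30:228  31:1286
  32:327  33:2244  34:1468  35:2579  36:507  37:1501  38:1886  39:2912
  40:2625  41:2578  42:528  43:1060  44:2036  45:2799  46:1961  47:1337
  48:2293  49:439  50:2929  51:2268  52:964  53:1015  54:2981  55:1176
Giant step factor: 3016^(-56) ≡ 2832 (mod 3037).
Scan 21·2832^i mod 3037 for i = 0, 1, …:
  i=0: 21   i=1: 1769   i=2: 1795   i=3: 2539
  i=4: 1869   i=5: 2554   i=6: 1831   i=7: 1233
  i=8: 2343   i=9: 2568     …   i=26: 1416
  i=27: 1272
Match at i=27, j=7: x = 27·56 + 7 = 1519.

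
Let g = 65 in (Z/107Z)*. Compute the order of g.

The order of 65 must divide p − 1 = 106 = 2 · 53.
Divisors: 1, 2, 53, 106.
Check each in increasing order: 65^1 ≡ 65;  65^2 ≡ 52;  65^53 ≡ 106;  65^106 ≡ 1.
Smallest exponent giving 1 is 106.

106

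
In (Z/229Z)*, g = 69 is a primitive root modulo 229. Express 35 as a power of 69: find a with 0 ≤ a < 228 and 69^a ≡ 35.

Baby-step giant-step with m = ceil(sqrt(228)) = 16.
Baby table (69^j mod 229 for j=0..15):
  0:1  1:69  2:181  3:123  4:14  5:50  6:15  7:119
  8:196  9:13  10:210  11:63  12:225  13:182  14:192  15:195
Giant step factor: 69^(-16) ≡ 184 (mod 229).
Scan 35·184^i mod 229 for i = 0, 1, …:
  i=0: 35   i=1: 28   i=2: 114   i=3: 137
  i=4: 18   i=5: 106   i=6: 39   i=7: 77
  i=8: 199   i=9: 205   i=10: 164   i=11: 177
  i=12: 50
Match at i=12, j=5: a = 12·16 + 5 = 197.

197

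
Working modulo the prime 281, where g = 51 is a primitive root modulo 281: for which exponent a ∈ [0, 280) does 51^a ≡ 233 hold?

51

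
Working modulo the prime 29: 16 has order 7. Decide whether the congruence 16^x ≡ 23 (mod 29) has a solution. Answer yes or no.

yes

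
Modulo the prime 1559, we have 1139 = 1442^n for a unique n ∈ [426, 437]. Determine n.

431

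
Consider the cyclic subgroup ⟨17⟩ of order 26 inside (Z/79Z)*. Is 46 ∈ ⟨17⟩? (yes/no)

46 ∈ ⟨17⟩ iff 46^26 ≡ 1 (mod 79), since |⟨17⟩| = 26.
46^26 mod 79 = 1.
Since 1 = 1, 46 lies in the subgroup.

yes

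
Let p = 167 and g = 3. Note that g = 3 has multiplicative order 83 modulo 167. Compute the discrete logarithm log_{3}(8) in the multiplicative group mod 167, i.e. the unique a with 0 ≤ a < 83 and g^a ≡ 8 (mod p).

26

Baby-step giant-step with m = ceil(sqrt(83)) = 10.
Baby table (3^j mod 167 for j=0..9):
  0:1  1:3  2:9  3:27  4:81  5:76  6:61  7:16
  8:48  9:144
Giant step factor: 3^(-10) ≡ 121 (mod 167).
Scan 8·121^i mod 167 for i = 0, 1, …:
  i=0: 8   i=1: 133   i=2: 61
Match at i=2, j=6: a = 2·10 + 6 = 26.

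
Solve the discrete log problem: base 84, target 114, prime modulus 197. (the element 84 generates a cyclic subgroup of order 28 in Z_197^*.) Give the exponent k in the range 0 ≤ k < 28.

Successive powers of 84 modulo 197:
  84^0=1  84^1=84  84^2=161  84^3=128  84^4=114
So 84^4 ≡ 114 (mod 197), giving k = 4.

4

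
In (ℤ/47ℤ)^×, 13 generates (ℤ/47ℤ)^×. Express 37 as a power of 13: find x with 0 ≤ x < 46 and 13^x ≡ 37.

8

Successive powers of 13 modulo 47:
  13^0=1  13^1=13  13^2=28  13^3=35  13^4=32  13^5=40
  13^6=3  13^7=39  13^8=37
So 13^8 ≡ 37 (mod 47), giving x = 8.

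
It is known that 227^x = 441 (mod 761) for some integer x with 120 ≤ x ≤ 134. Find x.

124

Compute 227^120 mod 761 = 405, then multiply by 227 repeatedly:
  227^120=405  227^121=615  227^122=342  227^123=12  227^124=441
Found 441 at exponent 124.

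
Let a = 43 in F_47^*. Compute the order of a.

The order of 43 must divide p − 1 = 46 = 2 · 23.
Divisors: 1, 2, 23, 46.
Check each in increasing order: 43^1 ≡ 43;  43^2 ≡ 16;  43^23 ≡ 46;  43^46 ≡ 1.
Smallest exponent giving 1 is 46.

46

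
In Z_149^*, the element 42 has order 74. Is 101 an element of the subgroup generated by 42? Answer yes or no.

no

101 ∈ ⟨42⟩ iff 101^74 ≡ 1 (mod 149), since |⟨42⟩| = 74.
101^74 mod 149 = 148.
Since 148 ≠ 1, 101 does not lie in the subgroup.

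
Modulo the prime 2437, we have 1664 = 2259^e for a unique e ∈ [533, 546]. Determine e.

Compute 2259^533 mod 2437 = 54, then multiply by 2259 repeatedly:
  2259^533=54  2259^534=136  2259^535=162  2259^536=408  2259^537=486
  2259^538=1224  2259^539=1458  2259^540=1235  2259^541=1937  2259^542=1268
  2259^543=937  2259^544=1367  2259^545=374  2259^546=1664
Found 1664 at exponent 546.

546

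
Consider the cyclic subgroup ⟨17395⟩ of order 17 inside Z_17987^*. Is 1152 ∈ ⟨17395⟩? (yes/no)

1152 ∈ ⟨17395⟩ iff 1152^17 ≡ 1 (mod 17987), since |⟨17395⟩| = 17.
1152^17 mod 17987 = 16721.
Since 16721 ≠ 1, 1152 does not lie in the subgroup.

no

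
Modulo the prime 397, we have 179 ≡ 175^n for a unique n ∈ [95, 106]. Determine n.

Compute 175^95 mod 397 = 187, then multiply by 175 repeatedly:
  175^95=187  175^96=171  175^97=150  175^98=48  175^99=63
  175^100=306  175^101=352  175^102=65  175^103=259  175^104=67
  175^105=212  175^106=179
Found 179 at exponent 106.

106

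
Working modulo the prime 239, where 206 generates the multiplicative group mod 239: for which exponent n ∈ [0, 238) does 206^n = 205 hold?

209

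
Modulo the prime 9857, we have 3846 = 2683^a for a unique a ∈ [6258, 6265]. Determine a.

Compute 2683^6258 mod 9857 = 7768, then multiply by 2683 repeatedly:
  2683^6258=7768  2683^6259=3846
Found 3846 at exponent 6259.

6259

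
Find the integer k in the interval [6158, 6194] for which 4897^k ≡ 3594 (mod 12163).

6194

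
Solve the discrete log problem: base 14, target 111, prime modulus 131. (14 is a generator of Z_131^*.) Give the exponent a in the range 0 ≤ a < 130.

Baby-step giant-step with m = ceil(sqrt(130)) = 12.
Baby table (14^j mod 131 for j=0..11):
  0:1  1:14  2:65  3:124  4:33  5:69  6:49  7:31
  8:41  9:50  10:45  11:106
Giant step factor: 14^(-12) ≡ 64 (mod 131).
Scan 111·64^i mod 131 for i = 0, 1, …:
  i=0: 111   i=1: 30   i=2: 86   i=3: 2
  i=4: 128   i=5: 70   i=6: 26   i=7: 92
  i=8: 124
Match at i=8, j=3: a = 8·12 + 3 = 99.

99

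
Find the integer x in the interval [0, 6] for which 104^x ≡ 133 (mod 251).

Compute 104^0 mod 251 = 1, then multiply by 104 repeatedly:
  104^0=1  104^1=104  104^2=23  104^3=133
Found 133 at exponent 3.

3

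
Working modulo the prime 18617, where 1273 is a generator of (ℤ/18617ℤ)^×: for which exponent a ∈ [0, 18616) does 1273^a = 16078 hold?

Baby-step giant-step with m = ceil(sqrt(18616)) = 137.
Baby table (1273^j mod 18617 for j=0..136):
  0:1  1:1273  2:850  3:2264  4:15054  5:6849  6:6021  7:13146
  8:16792  9:3900  10:12578  11:1174  12:5142  13:11199  14:14322  15:5863
  16:16799  17:12811  18:18528  19:17022  20:17435  21:3291  22:618  23:4800
  24:4024  25:2877  26:13489  27:6623  28:16195  29:7216  30:7787  31:8607
  32:9915  33:18086  34:12866  35:14075  36:7921  37:11636  38:12113  39:4973
  40:849  41:991  42:14204  43:4585  44:9584  45:6297  46:10771  47:9371
  48:14403  49:15891  50:11181  51:10025  52:9180  53:13281  54:2477  55:6948
  56:1729  57:4211  58:17524  59:4886  60:1800  61:1509  62:3406  63:16694
  64:9465  65:3746  66:2706  67:593  68:10209  69:1391  70:2128  71:9479
  72:2951  73:14606  74:13672  75:16178  76:4192  77:11954  78:7353  79:14635
  80:13355  81:3594  82:13997  83:1712  84:1187  85:3074  86:3632  87:6520
  88:15395  89:12751  90:16616  91:3256  92:11914  93:12284  94:17869  95:15880
  96:15795  97:675  98:2893  99:15240  100:1606  101:15185  102:6059  103:5669
  104:11858  105:15464  106:7503  107:798  108:10536  109:8088  110:823  111:5127
  112:10721  113:1572  114:9137  115:14393  116:3161  117:2681  118:6002  119:7576
  120:642  121:16735  122:5807  123:1362  124:2445  125:3446  126:11763  127:6231
  128:1221  129:9122  130:13915  131:9028  132:5955  133:3596  134:16543  135:3412
  136:5715
Giant step factor: 1273^(-137) ≡ 1677 (mod 18617).
Scan 16078·1677^i mod 18617 for i = 0, 1, …:
  i=0: 16078   i=1: 5390   i=2: 9785   i=3: 7868
  i=4: 13800   i=5: 1669   i=6: 6363   i=7: 3210
  i=8: 2857   i=9: 6620     …   i=81: 7313
  i=82: 13915
Match at i=82, j=130: a = 82·137 + 130 = 11364.

11364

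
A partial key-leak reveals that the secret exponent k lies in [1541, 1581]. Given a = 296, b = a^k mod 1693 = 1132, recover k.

1542

Compute 296^1541 mod 1693 = 347, then multiply by 296 repeatedly:
  296^1541=347  296^1542=1132
Found 1132 at exponent 1542.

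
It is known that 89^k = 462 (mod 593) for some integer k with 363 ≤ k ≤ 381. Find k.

369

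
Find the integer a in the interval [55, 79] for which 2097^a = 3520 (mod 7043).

64

Compute 2097^55 mod 7043 = 6364, then multiply by 2097 repeatedly:
  2097^55=6364  2097^56=5866  2097^57=3924  2097^58=2404  2097^59=5443
  2097^60=4311  2097^61=3998  2097^62=2636  2097^63=5980  2097^64=3520
Found 3520 at exponent 64.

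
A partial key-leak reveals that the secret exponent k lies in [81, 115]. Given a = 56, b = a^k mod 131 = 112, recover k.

110

Compute 56^81 mod 131 = 85, then multiply by 56 repeatedly:
  56^81=85  56^82=44  56^83=106  56^84=41  56^85=69
  56^86=65  56^87=103  56^88=4  56^89=93  56^90=99
  56^91=42  56^92=125  56^93=57  56^94=48  56^95=68
  56^96=9  56^97=111  56^98=59  56^99=29  56^100=52
  56^101=30  56^102=108  56^103=22  56^104=53  56^105=86
  56^106=100  56^107=98  56^108=117  56^109=2  56^110=112
Found 112 at exponent 110.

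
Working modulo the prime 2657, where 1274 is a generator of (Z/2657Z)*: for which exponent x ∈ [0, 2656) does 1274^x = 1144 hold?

Baby-step giant-step with m = ceil(sqrt(2656)) = 52.
Baby table (1274^j mod 2657 for j=0..51):
  0:1  1:1274  2:2306  3:1859  4:979  5:1113  6:1781  7:2573
  8:1921  9:257  10:607  11:131  12:2160  13:1845  14:1742  15:713
  16:2325  17:2152  18:2281  19:1893  20:1783  21:2464  22:1219  23:1318
  24:2565  25:2357  26:408  27:1677  28:270  29:1227  30:882  31:2414
  32:1287  33:269  34:2610  35:1233  36:555  37:308  38:1813  39:829
  40:1317  41:1291  42:51  43:1206  44:698  45:1814  46:2103  47:966
  48:493  49:1030  50:2319  51:2479
Giant step factor: 1274^(-52) ≡ 2207 (mod 2657).
Scan 1144·2207^i mod 2657 for i = 0, 1, …:
  i=0: 1144   i=1: 658   i=2: 1484   i=3: 1764
  i=4: 643   i=5: 263   i=6: 1215   i=7: 592
  i=8: 1957   i=9: 1474     …   i=19: 1735
  i=20: 408
Match at i=20, j=26: x = 20·52 + 26 = 1066.

1066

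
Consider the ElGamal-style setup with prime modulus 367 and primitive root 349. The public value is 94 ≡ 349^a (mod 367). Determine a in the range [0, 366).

Baby-step giant-step with m = ceil(sqrt(366)) = 20.
Baby table (349^j mod 367 for j=0..19):
  0:1  1:349  2:324  3:40  4:14  5:115  6:132  7:193
  8:196  9:142  10:13  11:133  12:175  13:153  14:182  15:27
  16:248  17:307  18:346  19:11
Giant step factor: 349^(-20) ≡ 291 (mod 367).
Scan 94·291^i mod 367 for i = 0, 1, …:
  i=0: 94   i=1: 196
Match at i=1, j=8: a = 1·20 + 8 = 28.

28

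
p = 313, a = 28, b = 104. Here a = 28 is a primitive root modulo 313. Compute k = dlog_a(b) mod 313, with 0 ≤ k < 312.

188

Baby-step giant-step with m = ceil(sqrt(312)) = 18.
Baby table (28^j mod 313 for j=0..17):
  0:1  1:28  2:158  3:42  4:237  5:63  6:199  7:251
  8:142  9:220  10:213  11:17  12:163  13:182  14:88  15:273
  16:132  17:253
Giant step factor: 28^(-18) ≡ 264 (mod 313).
Scan 104·264^i mod 313 for i = 0, 1, …:
  i=0: 104   i=1: 225   i=2: 243   i=3: 300
  i=4: 11   i=5: 87   i=6: 119   i=7: 116
  i=8: 263   i=9: 259   i=10: 142
Match at i=10, j=8: k = 10·18 + 8 = 188.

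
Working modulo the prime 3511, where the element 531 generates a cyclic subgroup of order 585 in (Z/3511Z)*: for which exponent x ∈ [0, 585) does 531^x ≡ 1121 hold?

Baby-step giant-step with m = ceil(sqrt(585)) = 25.
Baby table (531^j mod 3511 for j=0..24):
  0:1  1:531  2:1081  3:1718  4:2909  5:3350  6:2284  7:1509
  8:771  9:2125  10:1344  11:931  12:2821  13:2265  14:1953  15:1298
  16:1082  17:2249  18:479  19:1557  20:1682  21:1348  22:3055  23:123
  24:2115
Giant step factor: 531^(-25) ≡ 2014 (mod 3511).
Scan 1121·2014^i mod 3511 for i = 0, 1, …:
  i=0: 1121   i=1: 121   i=2: 1435   i=3: 537
  i=4: 130   i=5: 2006   i=6: 2434   i=7: 720
  i=8: 37   i=9: 787   i=10: 1557
Match at i=10, j=19: x = 10·25 + 19 = 269.

269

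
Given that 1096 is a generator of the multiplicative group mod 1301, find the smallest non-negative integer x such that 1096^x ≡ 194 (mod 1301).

Baby-step giant-step with m = ceil(sqrt(1300)) = 37.
Baby table (1096^j mod 1301 for j=0..36):
  0:1  1:1096  2:393  3:97  4:931  5:392  6:302  7:538
  8:295  9:672  10:146  11:1294  12:134  13:1152  14:622  15:1289
  16:1159  17:488  18:137  19:537  20:500  21:279  22:49  23:363
  24:1043  25:850  26:84  27:994  28:487  29:342  30:144  31:403
  32:649  33:958  34:61  35:505  36:555
Giant step factor: 1096^(-37) ≡ 1020 (mod 1301).
Scan 194·1020^i mod 1301 for i = 0, 1, …:
  i=0: 194   i=1: 128   i=2: 460   i=3: 840
  i=4: 742   i=5: 959   i=6: 1129   i=7: 195
  i=8: 1148   i=9: 60     …   i=22: 445
  i=23: 1152
Match at i=23, j=13: x = 23·37 + 13 = 864.

864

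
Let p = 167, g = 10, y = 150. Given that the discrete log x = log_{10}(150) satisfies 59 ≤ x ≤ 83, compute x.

Compute 10^59 mod 167 = 15, then multiply by 10 repeatedly:
  10^59=15  10^60=150
Found 150 at exponent 60.

60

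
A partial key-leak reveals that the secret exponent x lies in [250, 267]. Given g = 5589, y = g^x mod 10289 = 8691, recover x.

251

Compute 5589^250 mod 10289 = 9672, then multiply by 5589 repeatedly:
  5589^250=9672  5589^251=8691
Found 8691 at exponent 251.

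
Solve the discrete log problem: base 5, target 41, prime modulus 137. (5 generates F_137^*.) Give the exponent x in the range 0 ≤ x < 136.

85

Baby-step giant-step with m = ceil(sqrt(136)) = 12.
Baby table (5^j mod 137 for j=0..11):
  0:1  1:5  2:25  3:125  4:77  5:111  6:7  7:35
  8:38  9:53  10:128  11:92
Giant step factor: 5^(-12) ≡ 14 (mod 137).
Scan 41·14^i mod 137 for i = 0, 1, …:
  i=0: 41   i=1: 26   i=2: 90   i=3: 27
  i=4: 104   i=5: 86   i=6: 108   i=7: 5
Match at i=7, j=1: x = 7·12 + 1 = 85.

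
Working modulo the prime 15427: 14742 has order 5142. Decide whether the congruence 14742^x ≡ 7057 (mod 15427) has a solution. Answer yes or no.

yes

7057 ∈ ⟨14742⟩ iff 7057^5142 ≡ 1 (mod 15427), since |⟨14742⟩| = 5142.
7057^5142 mod 15427 = 1.
Since 1 = 1, 7057 lies in the subgroup.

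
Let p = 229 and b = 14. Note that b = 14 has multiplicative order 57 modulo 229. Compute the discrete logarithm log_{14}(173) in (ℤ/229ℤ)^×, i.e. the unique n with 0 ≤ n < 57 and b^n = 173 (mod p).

4

Successive powers of 14 modulo 229:
  14^0=1  14^1=14  14^2=196  14^3=225  14^4=173
So 14^4 ≡ 173 (mod 229), giving n = 4.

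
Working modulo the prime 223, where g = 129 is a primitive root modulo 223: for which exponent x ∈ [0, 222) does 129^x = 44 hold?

Baby-step giant-step with m = ceil(sqrt(222)) = 15.
Baby table (129^j mod 223 for j=0..14):
  0:1  1:129  2:139  3:91  4:143  5:161  6:30  7:79
  8:156  9:54  10:53  11:147  12:8  13:140  14:220
Giant step factor: 129^(-15) ≡ 189 (mod 223).
Scan 44·189^i mod 223 for i = 0, 1, …:
  i=0: 44   i=1: 65   i=2: 20   i=3: 212
  i=4: 151   i=5: 218   i=6: 170   i=7: 18
  i=8: 57   i=9: 69     …   i=13: 29
  i=14: 129
Match at i=14, j=1: x = 14·15 + 1 = 211.

211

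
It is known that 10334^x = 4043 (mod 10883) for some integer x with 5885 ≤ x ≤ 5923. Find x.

Compute 10334^5885 mod 10883 = 10696, then multiply by 10334 repeatedly:
  10334^5885=10696  10334^5886=4716  10334^5887=1070  10334^5888=252  10334^5889=3131
  10334^5890=595  10334^5891=10718  10334^5892=3521  10334^5893=4145  10334^5894=9825
  10334^5895=4043
Found 4043 at exponent 5895.

5895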